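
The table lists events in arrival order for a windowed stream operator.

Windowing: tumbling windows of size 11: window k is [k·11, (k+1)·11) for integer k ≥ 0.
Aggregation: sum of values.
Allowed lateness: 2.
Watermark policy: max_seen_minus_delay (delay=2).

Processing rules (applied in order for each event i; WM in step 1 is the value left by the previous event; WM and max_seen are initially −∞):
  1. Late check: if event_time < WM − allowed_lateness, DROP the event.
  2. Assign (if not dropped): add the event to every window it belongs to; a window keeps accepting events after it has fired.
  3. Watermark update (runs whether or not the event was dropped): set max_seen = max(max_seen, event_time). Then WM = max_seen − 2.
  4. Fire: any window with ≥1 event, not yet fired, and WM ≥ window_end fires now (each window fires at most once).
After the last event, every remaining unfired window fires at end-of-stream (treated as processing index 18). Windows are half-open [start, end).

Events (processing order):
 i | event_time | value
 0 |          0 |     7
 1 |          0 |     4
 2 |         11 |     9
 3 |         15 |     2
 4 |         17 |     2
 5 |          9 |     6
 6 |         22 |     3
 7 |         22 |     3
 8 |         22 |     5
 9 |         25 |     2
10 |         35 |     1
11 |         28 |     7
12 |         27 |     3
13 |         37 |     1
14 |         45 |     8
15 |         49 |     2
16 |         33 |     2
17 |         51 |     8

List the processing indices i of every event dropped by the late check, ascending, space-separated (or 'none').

i=0 t=0 v=7: → [0,11); WM=-2
i=1 t=0 v=4: → [0,11); WM=-2
i=2 t=11 v=9: → [11,22); WM=9
i=3 t=15 v=2: → [11,22); WM=13; [0,11) fires=11
i=4 t=17 v=2: → [11,22); WM=15
i=5 t=9 v=6: DROP (t<15-2); WM=15
i=6 t=22 v=3: → [22,33); WM=20
i=7 t=22 v=3: → [22,33); WM=20
i=8 t=22 v=5: → [22,33); WM=20
i=9 t=25 v=2: → [22,33); WM=23; [11,22) fires=13
i=10 t=35 v=1: → [33,44); WM=33; [22,33) fires=13
i=11 t=28 v=7: DROP (t<33-2); WM=33
i=12 t=27 v=3: DROP (t<33-2); WM=33
i=13 t=37 v=1: → [33,44); WM=35
i=14 t=45 v=8: → [44,55); WM=43
i=15 t=49 v=2: → [44,55); WM=47; [33,44) fires=2
i=16 t=33 v=2: DROP (t<47-2); WM=47
i=17 t=51 v=8: → [44,55); WM=49

5 11 12 16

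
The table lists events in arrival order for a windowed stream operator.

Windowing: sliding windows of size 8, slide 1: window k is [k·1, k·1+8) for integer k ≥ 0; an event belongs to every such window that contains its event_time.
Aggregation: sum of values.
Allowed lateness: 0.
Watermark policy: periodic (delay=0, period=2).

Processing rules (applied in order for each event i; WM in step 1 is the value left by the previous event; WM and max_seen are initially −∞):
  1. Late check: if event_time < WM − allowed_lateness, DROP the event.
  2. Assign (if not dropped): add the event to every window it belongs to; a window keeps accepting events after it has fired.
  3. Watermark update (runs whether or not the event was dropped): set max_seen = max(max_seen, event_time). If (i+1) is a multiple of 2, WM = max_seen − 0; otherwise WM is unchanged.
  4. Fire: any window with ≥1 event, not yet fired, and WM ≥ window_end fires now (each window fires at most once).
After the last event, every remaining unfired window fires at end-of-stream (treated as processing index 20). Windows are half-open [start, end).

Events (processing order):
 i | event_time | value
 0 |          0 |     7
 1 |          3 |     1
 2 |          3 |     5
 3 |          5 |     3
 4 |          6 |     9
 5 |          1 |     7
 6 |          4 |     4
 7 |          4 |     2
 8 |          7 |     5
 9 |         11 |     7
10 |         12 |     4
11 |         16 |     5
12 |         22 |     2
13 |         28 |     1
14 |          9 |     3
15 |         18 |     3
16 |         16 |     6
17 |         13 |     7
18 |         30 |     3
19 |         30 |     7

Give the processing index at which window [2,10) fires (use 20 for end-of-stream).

9

i=0 t=0 v=7: → [0,8); WM=−∞
i=1 t=3 v=1: → [3,11),[2,10),[1,9),[0,8); WM=3
i=2 t=3 v=5: → [3,11),[2,10),[1,9),[0,8); WM=3
i=3 t=5 v=3: → [5,13),[4,12),[3,11),[2,10),[1,9),[0,8); WM=5
i=4 t=6 v=9: → [6,14),[5,13),[4,12),[3,11),[2,10),[1,9),[0,8); WM=5
i=5 t=1 v=7: DROP (t<5-0); WM=6
i=6 t=4 v=4: DROP (t<6-0); WM=6
i=7 t=4 v=2: DROP (t<6-0); WM=6
i=8 t=7 v=5: → [7,15),[6,14),[5,13),[4,12),[3,11),[2,10),[1,9),[0,8); WM=6
i=9 t=11 v=7: → [11,19),[10,18),[9,17),[8,16),[7,15),[6,14),[5,13),[4,12); WM=11; [0,8) fires=30 [1,9) fires=23 [2,10) fires=23 [3,11) fires=23
i=10 t=12 v=4: → [12,20),[11,19),[10,18),[9,17),[8,16),[7,15),[6,14),[5,13); WM=11
i=11 t=16 v=5: → [16,24),[15,23),[14,22),[13,21),[12,20),[11,19),[10,18),[9,17); WM=16; [4,12) fires=24 [5,13) fires=28 [6,14) fires=25 [7,15) fires=16 [8,16) fires=11
i=12 t=22 v=2: → [22,30),[21,29),[20,28),[19,27),[18,26),[17,25),[16,24),[15,23); WM=16
i=13 t=28 v=1: → [28,36),[27,35),[26,34),[25,33),[24,32),[23,31),[22,30),[21,29); WM=28; [9,17) fires=16 [10,18) fires=16 [11,19) fires=16 [12,20) fires=9 [13,21) fires=5 [14,22) fires=5 [15,23) fires=7 [16,24) fires=7 [17,25) fires=2 [18,26) fires=2 [19,27) fires=2 [20,28) fires=2
i=14 t=9 v=3: DROP (t<28-0); WM=28
i=15 t=18 v=3: DROP (t<28-0); WM=28
i=16 t=16 v=6: DROP (t<28-0); WM=28
i=17 t=13 v=7: DROP (t<28-0); WM=28
i=18 t=30 v=3: → [30,38),[29,37),[28,36),[27,35),[26,34),[25,33),[24,32),[23,31); WM=28
i=19 t=30 v=7: → [30,38),[29,37),[28,36),[27,35),[26,34),[25,33),[24,32),[23,31); WM=30; [21,29) fires=3 [22,30) fires=3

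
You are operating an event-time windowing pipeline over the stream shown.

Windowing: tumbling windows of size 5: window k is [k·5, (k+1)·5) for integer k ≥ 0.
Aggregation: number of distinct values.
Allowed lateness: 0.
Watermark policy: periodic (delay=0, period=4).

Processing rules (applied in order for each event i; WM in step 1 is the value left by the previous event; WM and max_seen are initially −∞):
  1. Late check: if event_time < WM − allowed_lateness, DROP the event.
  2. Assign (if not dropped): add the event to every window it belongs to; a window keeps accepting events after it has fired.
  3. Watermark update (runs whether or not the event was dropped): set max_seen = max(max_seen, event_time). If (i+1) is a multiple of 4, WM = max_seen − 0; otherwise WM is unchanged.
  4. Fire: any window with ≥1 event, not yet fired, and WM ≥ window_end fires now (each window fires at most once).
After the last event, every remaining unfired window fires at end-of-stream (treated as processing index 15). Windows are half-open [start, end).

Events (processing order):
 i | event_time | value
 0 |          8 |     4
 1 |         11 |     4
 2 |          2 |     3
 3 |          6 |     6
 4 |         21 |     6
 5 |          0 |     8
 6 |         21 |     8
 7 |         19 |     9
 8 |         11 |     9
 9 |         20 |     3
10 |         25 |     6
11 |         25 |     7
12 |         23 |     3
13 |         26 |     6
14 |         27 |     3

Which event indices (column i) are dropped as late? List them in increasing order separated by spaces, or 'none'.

i=0 t=8 v=4: → [5,10); WM=−∞
i=1 t=11 v=4: → [10,15); WM=−∞
i=2 t=2 v=3: → [0,5); WM=−∞
i=3 t=6 v=6: → [5,10); WM=11; [0,5) fires=1 [5,10) fires=2
i=4 t=21 v=6: → [20,25); WM=11
i=5 t=0 v=8: DROP (t<11-0); WM=11
i=6 t=21 v=8: → [20,25); WM=11
i=7 t=19 v=9: → [15,20); WM=21; [10,15) fires=1 [15,20) fires=1
i=8 t=11 v=9: DROP (t<21-0); WM=21
i=9 t=20 v=3: DROP (t<21-0); WM=21
i=10 t=25 v=6: → [25,30); WM=21
i=11 t=25 v=7: → [25,30); WM=25; [20,25) fires=2
i=12 t=23 v=3: DROP (t<25-0); WM=25
i=13 t=26 v=6: → [25,30); WM=25
i=14 t=27 v=3: → [25,30); WM=25

5 8 9 12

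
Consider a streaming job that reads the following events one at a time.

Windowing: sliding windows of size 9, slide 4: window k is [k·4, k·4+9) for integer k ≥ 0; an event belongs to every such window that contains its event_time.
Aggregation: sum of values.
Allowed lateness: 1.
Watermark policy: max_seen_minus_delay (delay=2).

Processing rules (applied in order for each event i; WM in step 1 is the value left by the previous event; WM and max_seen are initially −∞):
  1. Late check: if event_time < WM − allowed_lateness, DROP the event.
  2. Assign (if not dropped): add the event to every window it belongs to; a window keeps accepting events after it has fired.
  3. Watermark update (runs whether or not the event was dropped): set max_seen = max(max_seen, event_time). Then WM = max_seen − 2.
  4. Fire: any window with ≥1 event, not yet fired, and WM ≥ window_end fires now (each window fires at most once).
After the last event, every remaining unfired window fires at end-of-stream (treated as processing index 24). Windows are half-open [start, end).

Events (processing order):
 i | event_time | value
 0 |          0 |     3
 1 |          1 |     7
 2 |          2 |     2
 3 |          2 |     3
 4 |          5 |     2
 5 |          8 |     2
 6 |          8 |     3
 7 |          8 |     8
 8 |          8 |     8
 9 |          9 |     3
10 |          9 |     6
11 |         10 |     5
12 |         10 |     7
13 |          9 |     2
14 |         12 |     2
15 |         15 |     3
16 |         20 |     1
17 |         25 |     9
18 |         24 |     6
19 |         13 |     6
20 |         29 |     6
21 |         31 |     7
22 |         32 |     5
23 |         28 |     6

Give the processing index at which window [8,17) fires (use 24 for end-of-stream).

i=0 t=0 v=3: → [0,9); WM=-2
i=1 t=1 v=7: → [0,9); WM=-1
i=2 t=2 v=2: → [0,9); WM=0
i=3 t=2 v=3: → [0,9); WM=0
i=4 t=5 v=2: → [4,13),[0,9); WM=3
i=5 t=8 v=2: → [8,17),[4,13),[0,9); WM=6
i=6 t=8 v=3: → [8,17),[4,13),[0,9); WM=6
i=7 t=8 v=8: → [8,17),[4,13),[0,9); WM=6
i=8 t=8 v=8: → [8,17),[4,13),[0,9); WM=6
i=9 t=9 v=3: → [8,17),[4,13); WM=7
i=10 t=9 v=6: → [8,17),[4,13); WM=7
i=11 t=10 v=5: → [8,17),[4,13); WM=8
i=12 t=10 v=7: → [8,17),[4,13); WM=8
i=13 t=9 v=2: → [8,17),[4,13); WM=8
i=14 t=12 v=2: → [12,21),[8,17),[4,13); WM=10; [0,9) fires=38
i=15 t=15 v=3: → [12,21),[8,17); WM=13; [4,13) fires=48
i=16 t=20 v=1: → [20,29),[16,25),[12,21); WM=18; [8,17) fires=49
i=17 t=25 v=9: → [24,33),[20,29); WM=23; [12,21) fires=6
i=18 t=24 v=6: → [24,33),[20,29),[16,25); WM=23
i=19 t=13 v=6: DROP (t<23-1); WM=23
i=20 t=29 v=6: → [28,37),[24,33); WM=27; [16,25) fires=7
i=21 t=31 v=7: → [28,37),[24,33); WM=29; [20,29) fires=16
i=22 t=32 v=5: → [32,41),[28,37),[24,33); WM=30
i=23 t=28 v=6: DROP (t<30-1); WM=30

16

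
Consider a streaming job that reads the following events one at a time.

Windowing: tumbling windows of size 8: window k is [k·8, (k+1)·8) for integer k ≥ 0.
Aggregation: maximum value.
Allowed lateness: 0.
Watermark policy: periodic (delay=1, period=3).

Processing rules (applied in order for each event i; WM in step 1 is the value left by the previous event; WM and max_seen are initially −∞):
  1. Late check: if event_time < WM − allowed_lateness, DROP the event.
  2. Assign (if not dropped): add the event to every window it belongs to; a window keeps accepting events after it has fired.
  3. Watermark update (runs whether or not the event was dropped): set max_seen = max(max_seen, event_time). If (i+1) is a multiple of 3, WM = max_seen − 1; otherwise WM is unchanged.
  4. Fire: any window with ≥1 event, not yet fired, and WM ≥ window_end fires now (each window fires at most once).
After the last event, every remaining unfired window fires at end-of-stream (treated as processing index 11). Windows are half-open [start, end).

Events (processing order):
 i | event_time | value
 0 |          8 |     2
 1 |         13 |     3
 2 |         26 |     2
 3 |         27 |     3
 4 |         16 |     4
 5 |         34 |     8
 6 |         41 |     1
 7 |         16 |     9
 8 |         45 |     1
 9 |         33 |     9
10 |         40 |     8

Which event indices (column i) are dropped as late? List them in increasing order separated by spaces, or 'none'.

4 7 9 10

i=0 t=8 v=2: → [8,16); WM=−∞
i=1 t=13 v=3: → [8,16); WM=−∞
i=2 t=26 v=2: → [24,32); WM=25; [8,16) fires=3
i=3 t=27 v=3: → [24,32); WM=25
i=4 t=16 v=4: DROP (t<25-0); WM=25
i=5 t=34 v=8: → [32,40); WM=33; [24,32) fires=3
i=6 t=41 v=1: → [40,48); WM=33
i=7 t=16 v=9: DROP (t<33-0); WM=33
i=8 t=45 v=1: → [40,48); WM=44; [32,40) fires=8
i=9 t=33 v=9: DROP (t<44-0); WM=44
i=10 t=40 v=8: DROP (t<44-0); WM=44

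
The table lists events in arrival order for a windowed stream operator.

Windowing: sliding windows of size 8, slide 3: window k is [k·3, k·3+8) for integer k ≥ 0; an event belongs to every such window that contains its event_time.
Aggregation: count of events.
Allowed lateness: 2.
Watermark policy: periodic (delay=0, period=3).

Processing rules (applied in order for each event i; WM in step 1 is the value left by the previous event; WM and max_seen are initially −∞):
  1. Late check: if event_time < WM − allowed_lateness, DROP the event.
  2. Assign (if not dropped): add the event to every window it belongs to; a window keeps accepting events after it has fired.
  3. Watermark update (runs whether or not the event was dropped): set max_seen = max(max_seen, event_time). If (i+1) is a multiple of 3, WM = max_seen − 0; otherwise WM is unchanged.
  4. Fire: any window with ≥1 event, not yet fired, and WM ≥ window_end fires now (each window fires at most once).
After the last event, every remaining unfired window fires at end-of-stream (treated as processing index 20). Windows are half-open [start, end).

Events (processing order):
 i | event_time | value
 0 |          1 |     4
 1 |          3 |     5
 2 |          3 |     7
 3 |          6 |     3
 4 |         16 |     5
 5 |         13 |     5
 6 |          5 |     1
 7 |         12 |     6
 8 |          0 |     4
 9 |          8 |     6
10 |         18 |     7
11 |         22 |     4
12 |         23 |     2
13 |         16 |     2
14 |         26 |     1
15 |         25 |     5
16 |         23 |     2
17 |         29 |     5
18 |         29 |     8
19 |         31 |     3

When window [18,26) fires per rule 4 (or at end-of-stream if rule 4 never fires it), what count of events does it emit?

i=0 t=1 v=4: → [0,8); WM=−∞
i=1 t=3 v=5: → [3,11),[0,8); WM=−∞
i=2 t=3 v=7: → [3,11),[0,8); WM=3
i=3 t=6 v=3: → [6,14),[3,11),[0,8); WM=3
i=4 t=16 v=5: → [15,23),[12,20),[9,17); WM=3
i=5 t=13 v=5: → [12,20),[9,17),[6,14); WM=16; [0,8) fires=4 [3,11) fires=3 [6,14) fires=2
i=6 t=5 v=1: DROP (t<16-2); WM=16
i=7 t=12 v=6: DROP (t<16-2); WM=16
i=8 t=0 v=4: DROP (t<16-2); WM=16
i=9 t=8 v=6: DROP (t<16-2); WM=16
i=10 t=18 v=7: → [18,26),[15,23),[12,20); WM=16
i=11 t=22 v=4: → [21,29),[18,26),[15,23); WM=22; [9,17) fires=2 [12,20) fires=3
i=12 t=23 v=2: → [21,29),[18,26); WM=22
i=13 t=16 v=2: DROP (t<22-2); WM=22
i=14 t=26 v=1: → [24,32),[21,29); WM=26; [15,23) fires=3 [18,26) fires=3
i=15 t=25 v=5: → [24,32),[21,29),[18,26); WM=26
i=16 t=23 v=2: DROP (t<26-2); WM=26
i=17 t=29 v=5: → [27,35),[24,32); WM=29; [21,29) fires=4
i=18 t=29 v=8: → [27,35),[24,32); WM=29
i=19 t=31 v=3: → [30,38),[27,35),[24,32); WM=29

3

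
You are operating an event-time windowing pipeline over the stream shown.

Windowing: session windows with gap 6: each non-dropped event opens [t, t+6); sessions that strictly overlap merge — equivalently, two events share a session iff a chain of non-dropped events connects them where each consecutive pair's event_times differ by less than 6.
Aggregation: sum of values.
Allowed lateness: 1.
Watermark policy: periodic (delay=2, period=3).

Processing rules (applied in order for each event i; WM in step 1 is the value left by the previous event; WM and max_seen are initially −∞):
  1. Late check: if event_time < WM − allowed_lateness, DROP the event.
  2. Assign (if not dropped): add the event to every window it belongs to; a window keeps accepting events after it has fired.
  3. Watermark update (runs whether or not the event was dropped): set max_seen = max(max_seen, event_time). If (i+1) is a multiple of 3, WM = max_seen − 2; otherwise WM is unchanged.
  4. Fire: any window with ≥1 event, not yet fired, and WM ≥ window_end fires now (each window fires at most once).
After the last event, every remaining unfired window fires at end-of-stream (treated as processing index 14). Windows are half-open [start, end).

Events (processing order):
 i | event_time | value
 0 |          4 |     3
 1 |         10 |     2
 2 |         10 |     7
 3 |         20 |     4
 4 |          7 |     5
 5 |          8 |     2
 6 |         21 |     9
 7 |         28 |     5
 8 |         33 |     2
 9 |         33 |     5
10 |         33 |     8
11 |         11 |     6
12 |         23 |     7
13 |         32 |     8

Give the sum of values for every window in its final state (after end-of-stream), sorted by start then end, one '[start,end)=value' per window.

[4,16)=19 [20,27)=13 [28,39)=28

i=0 t=4 v=3: → [4,10); WM=−∞
i=1 t=10 v=2: → [10,16); WM=−∞
i=2 t=10 v=7: → [10,16); WM=8
i=3 t=20 v=4: → [20,26); WM=8
i=4 t=7 v=5: → [4,16); WM=8
i=5 t=8 v=2: → [4,16); WM=18
i=6 t=21 v=9: → [20,27); WM=18
i=7 t=28 v=5: → [28,34); WM=18
i=8 t=33 v=2: → [28,39); WM=31
i=9 t=33 v=5: → [28,39); WM=31
i=10 t=33 v=8: → [28,39); WM=31
i=11 t=11 v=6: DROP (t<31-1); WM=31
i=12 t=23 v=7: DROP (t<31-1); WM=31
i=13 t=32 v=8: → [28,39); WM=31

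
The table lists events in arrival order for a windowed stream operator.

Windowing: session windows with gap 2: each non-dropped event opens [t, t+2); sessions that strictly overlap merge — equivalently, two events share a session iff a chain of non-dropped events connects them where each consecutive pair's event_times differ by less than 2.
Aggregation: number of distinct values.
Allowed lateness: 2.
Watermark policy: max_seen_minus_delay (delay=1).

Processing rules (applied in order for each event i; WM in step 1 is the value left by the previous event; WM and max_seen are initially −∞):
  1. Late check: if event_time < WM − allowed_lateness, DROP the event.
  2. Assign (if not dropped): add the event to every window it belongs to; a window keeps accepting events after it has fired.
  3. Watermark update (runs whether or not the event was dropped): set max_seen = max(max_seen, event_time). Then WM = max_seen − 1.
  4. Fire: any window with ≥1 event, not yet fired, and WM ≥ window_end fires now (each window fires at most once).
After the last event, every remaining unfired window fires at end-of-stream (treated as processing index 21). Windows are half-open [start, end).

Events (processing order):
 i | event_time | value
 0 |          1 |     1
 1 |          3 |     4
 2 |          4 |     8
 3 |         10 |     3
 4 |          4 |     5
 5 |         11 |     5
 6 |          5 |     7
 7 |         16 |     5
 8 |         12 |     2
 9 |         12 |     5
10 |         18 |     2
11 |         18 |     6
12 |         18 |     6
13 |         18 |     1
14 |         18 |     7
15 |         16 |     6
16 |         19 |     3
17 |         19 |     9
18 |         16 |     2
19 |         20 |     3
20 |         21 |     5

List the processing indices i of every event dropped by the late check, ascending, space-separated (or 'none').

i=0 t=1 v=1: → [1,3); WM=0
i=1 t=3 v=4: → [3,5); WM=2
i=2 t=4 v=8: → [3,6); WM=3
i=3 t=10 v=3: → [10,12); WM=9
i=4 t=4 v=5: DROP (t<9-2); WM=9
i=5 t=11 v=5: → [10,13); WM=10
i=6 t=5 v=7: DROP (t<10-2); WM=10
i=7 t=16 v=5: → [16,18); WM=15
i=8 t=12 v=2: DROP (t<15-2); WM=15
i=9 t=12 v=5: DROP (t<15-2); WM=15
i=10 t=18 v=2: → [18,20); WM=17
i=11 t=18 v=6: → [18,20); WM=17
i=12 t=18 v=6: → [18,20); WM=17
i=13 t=18 v=1: → [18,20); WM=17
i=14 t=18 v=7: → [18,20); WM=17
i=15 t=16 v=6: → [16,18); WM=17
i=16 t=19 v=3: → [18,21); WM=18
i=17 t=19 v=9: → [18,21); WM=18
i=18 t=16 v=2: → [16,18); WM=18
i=19 t=20 v=3: → [18,22); WM=19
i=20 t=21 v=5: → [18,23); WM=20

4 6 8 9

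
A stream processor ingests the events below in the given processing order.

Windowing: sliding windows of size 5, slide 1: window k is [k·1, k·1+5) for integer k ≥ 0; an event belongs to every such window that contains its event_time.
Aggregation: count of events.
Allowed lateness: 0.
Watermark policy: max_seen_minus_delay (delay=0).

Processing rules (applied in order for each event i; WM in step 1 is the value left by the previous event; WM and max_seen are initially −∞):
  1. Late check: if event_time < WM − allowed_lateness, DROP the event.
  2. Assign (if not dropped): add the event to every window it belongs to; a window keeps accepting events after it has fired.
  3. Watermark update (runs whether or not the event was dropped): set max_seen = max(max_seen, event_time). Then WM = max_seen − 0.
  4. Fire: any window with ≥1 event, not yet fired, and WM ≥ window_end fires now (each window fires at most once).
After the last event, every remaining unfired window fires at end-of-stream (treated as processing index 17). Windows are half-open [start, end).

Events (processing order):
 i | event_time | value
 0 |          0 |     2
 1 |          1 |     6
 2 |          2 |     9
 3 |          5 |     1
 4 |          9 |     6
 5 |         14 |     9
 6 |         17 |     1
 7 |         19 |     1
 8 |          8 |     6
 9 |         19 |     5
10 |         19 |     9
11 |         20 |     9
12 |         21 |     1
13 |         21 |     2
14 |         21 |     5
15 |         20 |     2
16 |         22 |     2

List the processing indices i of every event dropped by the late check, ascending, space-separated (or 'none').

8 15

i=0 t=0 v=2: → [0,5); WM=0
i=1 t=1 v=6: → [1,6),[0,5); WM=1
i=2 t=2 v=9: → [2,7),[1,6),[0,5); WM=2
i=3 t=5 v=1: → [5,10),[4,9),[3,8),[2,7),[1,6); WM=5; [0,5) fires=3
i=4 t=9 v=6: → [9,14),[8,13),[7,12),[6,11),[5,10); WM=9; [1,6) fires=3 [2,7) fires=2 [3,8) fires=1 [4,9) fires=1
i=5 t=14 v=9: → [14,19),[13,18),[12,17),[11,16),[10,15); WM=14; [5,10) fires=2 [6,11) fires=1 [7,12) fires=1 [8,13) fires=1 [9,14) fires=1
i=6 t=17 v=1: → [17,22),[16,21),[15,20),[14,19),[13,18); WM=17; [10,15) fires=1 [11,16) fires=1 [12,17) fires=1
i=7 t=19 v=1: → [19,24),[18,23),[17,22),[16,21),[15,20); WM=19; [13,18) fires=2 [14,19) fires=2
i=8 t=8 v=6: DROP (t<19-0); WM=19
i=9 t=19 v=5: → [19,24),[18,23),[17,22),[16,21),[15,20); WM=19
i=10 t=19 v=9: → [19,24),[18,23),[17,22),[16,21),[15,20); WM=19
i=11 t=20 v=9: → [20,25),[19,24),[18,23),[17,22),[16,21); WM=20; [15,20) fires=4
i=12 t=21 v=1: → [21,26),[20,25),[19,24),[18,23),[17,22); WM=21; [16,21) fires=5
i=13 t=21 v=2: → [21,26),[20,25),[19,24),[18,23),[17,22); WM=21
i=14 t=21 v=5: → [21,26),[20,25),[19,24),[18,23),[17,22); WM=21
i=15 t=20 v=2: DROP (t<21-0); WM=21
i=16 t=22 v=2: → [22,27),[21,26),[20,25),[19,24),[18,23); WM=22; [17,22) fires=8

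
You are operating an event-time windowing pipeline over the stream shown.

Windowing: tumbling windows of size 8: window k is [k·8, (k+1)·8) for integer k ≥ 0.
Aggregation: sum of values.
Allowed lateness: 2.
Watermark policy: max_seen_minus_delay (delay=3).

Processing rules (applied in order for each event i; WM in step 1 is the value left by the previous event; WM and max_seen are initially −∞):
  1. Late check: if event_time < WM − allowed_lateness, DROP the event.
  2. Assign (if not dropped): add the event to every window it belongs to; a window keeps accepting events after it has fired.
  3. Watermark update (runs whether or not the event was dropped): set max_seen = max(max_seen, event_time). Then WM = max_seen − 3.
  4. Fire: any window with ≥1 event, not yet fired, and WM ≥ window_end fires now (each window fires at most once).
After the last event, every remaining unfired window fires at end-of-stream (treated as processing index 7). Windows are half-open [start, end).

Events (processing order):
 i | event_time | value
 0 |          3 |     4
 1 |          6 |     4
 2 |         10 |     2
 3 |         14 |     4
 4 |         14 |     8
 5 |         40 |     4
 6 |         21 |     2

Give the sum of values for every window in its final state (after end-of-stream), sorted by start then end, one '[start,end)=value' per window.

[0,8)=8 [8,16)=14 [40,48)=4

i=0 t=3 v=4: → [0,8); WM=0
i=1 t=6 v=4: → [0,8); WM=3
i=2 t=10 v=2: → [8,16); WM=7
i=3 t=14 v=4: → [8,16); WM=11; [0,8) fires=8
i=4 t=14 v=8: → [8,16); WM=11
i=5 t=40 v=4: → [40,48); WM=37; [8,16) fires=14
i=6 t=21 v=2: DROP (t<37-2); WM=37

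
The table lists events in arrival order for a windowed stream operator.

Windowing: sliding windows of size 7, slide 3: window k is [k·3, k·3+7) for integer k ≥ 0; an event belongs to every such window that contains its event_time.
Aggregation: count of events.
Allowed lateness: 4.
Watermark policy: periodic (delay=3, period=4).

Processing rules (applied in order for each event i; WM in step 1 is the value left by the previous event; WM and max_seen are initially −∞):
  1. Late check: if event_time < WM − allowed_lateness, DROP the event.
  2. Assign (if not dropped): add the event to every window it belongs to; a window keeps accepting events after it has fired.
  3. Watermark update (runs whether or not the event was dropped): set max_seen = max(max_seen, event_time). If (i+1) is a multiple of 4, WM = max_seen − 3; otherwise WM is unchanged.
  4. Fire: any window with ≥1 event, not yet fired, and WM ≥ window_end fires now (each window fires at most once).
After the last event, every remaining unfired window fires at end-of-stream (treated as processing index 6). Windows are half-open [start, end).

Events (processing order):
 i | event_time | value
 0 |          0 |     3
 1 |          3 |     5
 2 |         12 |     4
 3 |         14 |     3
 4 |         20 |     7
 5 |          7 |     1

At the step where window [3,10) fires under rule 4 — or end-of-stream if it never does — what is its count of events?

i=0 t=0 v=3: → [0,7); WM=−∞
i=1 t=3 v=5: → [3,10),[0,7); WM=−∞
i=2 t=12 v=4: → [12,19),[9,16),[6,13); WM=−∞
i=3 t=14 v=3: → [12,19),[9,16); WM=11; [0,7) fires=2 [3,10) fires=1
i=4 t=20 v=7: → [18,25),[15,22); WM=11
i=5 t=7 v=1: → [6,13),[3,10); WM=11

1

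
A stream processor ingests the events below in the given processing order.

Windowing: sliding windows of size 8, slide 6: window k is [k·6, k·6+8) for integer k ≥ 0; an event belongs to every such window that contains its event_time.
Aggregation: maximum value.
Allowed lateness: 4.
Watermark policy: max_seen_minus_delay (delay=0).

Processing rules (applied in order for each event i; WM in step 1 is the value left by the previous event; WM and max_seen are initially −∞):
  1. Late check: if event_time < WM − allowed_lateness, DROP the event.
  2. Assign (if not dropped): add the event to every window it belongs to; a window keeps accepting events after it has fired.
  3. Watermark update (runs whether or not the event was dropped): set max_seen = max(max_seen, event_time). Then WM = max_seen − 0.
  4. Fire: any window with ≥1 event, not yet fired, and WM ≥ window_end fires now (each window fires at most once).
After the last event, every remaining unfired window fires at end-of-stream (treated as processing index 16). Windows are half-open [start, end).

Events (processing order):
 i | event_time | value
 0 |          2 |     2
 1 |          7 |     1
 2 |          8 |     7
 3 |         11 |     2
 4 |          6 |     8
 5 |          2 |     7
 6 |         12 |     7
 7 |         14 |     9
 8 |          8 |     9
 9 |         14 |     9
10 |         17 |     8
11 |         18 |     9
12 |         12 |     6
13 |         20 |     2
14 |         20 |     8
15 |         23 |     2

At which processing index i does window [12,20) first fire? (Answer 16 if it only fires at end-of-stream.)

13

i=0 t=2 v=2: → [0,8); WM=2
i=1 t=7 v=1: → [6,14),[0,8); WM=7
i=2 t=8 v=7: → [6,14); WM=8; [0,8) fires=2
i=3 t=11 v=2: → [6,14); WM=11
i=4 t=6 v=8: DROP (t<11-4); WM=11
i=5 t=2 v=7: DROP (t<11-4); WM=11
i=6 t=12 v=7: → [12,20),[6,14); WM=12
i=7 t=14 v=9: → [12,20); WM=14; [6,14) fires=7
i=8 t=8 v=9: DROP (t<14-4); WM=14
i=9 t=14 v=9: → [12,20); WM=14
i=10 t=17 v=8: → [12,20); WM=17
i=11 t=18 v=9: → [18,26),[12,20); WM=18
i=12 t=12 v=6: DROP (t<18-4); WM=18
i=13 t=20 v=2: → [18,26); WM=20; [12,20) fires=9
i=14 t=20 v=8: → [18,26); WM=20
i=15 t=23 v=2: → [18,26); WM=23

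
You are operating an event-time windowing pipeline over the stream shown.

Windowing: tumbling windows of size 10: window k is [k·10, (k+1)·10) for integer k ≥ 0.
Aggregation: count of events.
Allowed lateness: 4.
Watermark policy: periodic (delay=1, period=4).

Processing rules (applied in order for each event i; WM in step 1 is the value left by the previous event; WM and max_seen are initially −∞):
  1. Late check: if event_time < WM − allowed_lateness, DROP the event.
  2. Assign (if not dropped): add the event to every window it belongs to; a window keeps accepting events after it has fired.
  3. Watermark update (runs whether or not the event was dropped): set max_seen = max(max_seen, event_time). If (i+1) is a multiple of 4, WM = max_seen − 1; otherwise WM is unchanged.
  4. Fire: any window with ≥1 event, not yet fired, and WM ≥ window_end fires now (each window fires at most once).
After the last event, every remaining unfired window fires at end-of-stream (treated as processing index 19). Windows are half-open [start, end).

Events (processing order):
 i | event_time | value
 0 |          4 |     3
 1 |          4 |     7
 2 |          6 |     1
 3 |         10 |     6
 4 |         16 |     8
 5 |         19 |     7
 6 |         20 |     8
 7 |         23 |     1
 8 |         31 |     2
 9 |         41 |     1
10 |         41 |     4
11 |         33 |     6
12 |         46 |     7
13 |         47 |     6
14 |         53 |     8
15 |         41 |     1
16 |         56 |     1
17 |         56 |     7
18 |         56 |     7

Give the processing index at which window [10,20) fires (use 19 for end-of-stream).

i=0 t=4 v=3: → [0,10); WM=−∞
i=1 t=4 v=7: → [0,10); WM=−∞
i=2 t=6 v=1: → [0,10); WM=−∞
i=3 t=10 v=6: → [10,20); WM=9
i=4 t=16 v=8: → [10,20); WM=9
i=5 t=19 v=7: → [10,20); WM=9
i=6 t=20 v=8: → [20,30); WM=9
i=7 t=23 v=1: → [20,30); WM=22; [0,10) fires=3 [10,20) fires=3
i=8 t=31 v=2: → [30,40); WM=22
i=9 t=41 v=1: → [40,50); WM=22
i=10 t=41 v=4: → [40,50); WM=22
i=11 t=33 v=6: → [30,40); WM=40; [20,30) fires=2 [30,40) fires=2
i=12 t=46 v=7: → [40,50); WM=40
i=13 t=47 v=6: → [40,50); WM=40
i=14 t=53 v=8: → [50,60); WM=40
i=15 t=41 v=1: → [40,50); WM=52; [40,50) fires=5
i=16 t=56 v=1: → [50,60); WM=52
i=17 t=56 v=7: → [50,60); WM=52
i=18 t=56 v=7: → [50,60); WM=52

7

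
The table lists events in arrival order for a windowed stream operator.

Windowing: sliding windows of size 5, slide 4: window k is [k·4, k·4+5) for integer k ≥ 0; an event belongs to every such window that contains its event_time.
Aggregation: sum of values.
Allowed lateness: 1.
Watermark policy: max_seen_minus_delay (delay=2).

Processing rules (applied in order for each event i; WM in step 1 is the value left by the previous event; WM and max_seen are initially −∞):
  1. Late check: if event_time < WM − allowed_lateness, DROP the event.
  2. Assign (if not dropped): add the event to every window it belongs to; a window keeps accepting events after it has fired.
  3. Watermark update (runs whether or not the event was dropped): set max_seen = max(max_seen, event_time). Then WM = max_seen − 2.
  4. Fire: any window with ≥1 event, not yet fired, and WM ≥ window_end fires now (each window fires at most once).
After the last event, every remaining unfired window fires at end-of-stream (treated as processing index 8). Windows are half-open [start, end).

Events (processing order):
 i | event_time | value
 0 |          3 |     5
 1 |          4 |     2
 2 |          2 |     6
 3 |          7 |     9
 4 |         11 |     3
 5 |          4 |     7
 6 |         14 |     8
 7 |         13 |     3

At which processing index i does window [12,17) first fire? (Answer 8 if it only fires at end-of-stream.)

i=0 t=3 v=5: → [0,5); WM=1
i=1 t=4 v=2: → [4,9),[0,5); WM=2
i=2 t=2 v=6: → [0,5); WM=2
i=3 t=7 v=9: → [4,9); WM=5; [0,5) fires=13
i=4 t=11 v=3: → [8,13); WM=9; [4,9) fires=11
i=5 t=4 v=7: DROP (t<9-1); WM=9
i=6 t=14 v=8: → [12,17); WM=12
i=7 t=13 v=3: → [12,17); WM=12

8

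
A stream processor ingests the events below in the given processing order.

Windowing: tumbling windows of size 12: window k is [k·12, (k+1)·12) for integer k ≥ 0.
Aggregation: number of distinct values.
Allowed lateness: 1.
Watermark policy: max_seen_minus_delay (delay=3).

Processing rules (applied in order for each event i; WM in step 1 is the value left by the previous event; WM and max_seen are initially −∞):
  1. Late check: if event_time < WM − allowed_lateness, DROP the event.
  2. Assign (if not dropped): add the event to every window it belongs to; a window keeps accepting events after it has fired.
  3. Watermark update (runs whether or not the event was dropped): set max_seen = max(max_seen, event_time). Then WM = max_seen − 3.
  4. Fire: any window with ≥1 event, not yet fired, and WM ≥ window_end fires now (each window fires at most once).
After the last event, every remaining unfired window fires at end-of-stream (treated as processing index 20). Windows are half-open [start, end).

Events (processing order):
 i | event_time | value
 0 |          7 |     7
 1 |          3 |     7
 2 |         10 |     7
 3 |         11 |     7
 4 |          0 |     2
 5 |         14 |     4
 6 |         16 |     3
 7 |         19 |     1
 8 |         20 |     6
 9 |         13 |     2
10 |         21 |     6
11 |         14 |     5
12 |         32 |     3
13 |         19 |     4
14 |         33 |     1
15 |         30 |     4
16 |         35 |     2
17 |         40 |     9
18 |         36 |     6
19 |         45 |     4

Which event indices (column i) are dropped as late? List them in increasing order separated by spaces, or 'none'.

i=0 t=7 v=7: → [0,12); WM=4
i=1 t=3 v=7: → [0,12); WM=4
i=2 t=10 v=7: → [0,12); WM=7
i=3 t=11 v=7: → [0,12); WM=8
i=4 t=0 v=2: DROP (t<8-1); WM=8
i=5 t=14 v=4: → [12,24); WM=11
i=6 t=16 v=3: → [12,24); WM=13; [0,12) fires=1
i=7 t=19 v=1: → [12,24); WM=16
i=8 t=20 v=6: → [12,24); WM=17
i=9 t=13 v=2: DROP (t<17-1); WM=17
i=10 t=21 v=6: → [12,24); WM=18
i=11 t=14 v=5: DROP (t<18-1); WM=18
i=12 t=32 v=3: → [24,36); WM=29; [12,24) fires=4
i=13 t=19 v=4: DROP (t<29-1); WM=29
i=14 t=33 v=1: → [24,36); WM=30
i=15 t=30 v=4: → [24,36); WM=30
i=16 t=35 v=2: → [24,36); WM=32
i=17 t=40 v=9: → [36,48); WM=37; [24,36) fires=4
i=18 t=36 v=6: → [36,48); WM=37
i=19 t=45 v=4: → [36,48); WM=42

4 9 11 13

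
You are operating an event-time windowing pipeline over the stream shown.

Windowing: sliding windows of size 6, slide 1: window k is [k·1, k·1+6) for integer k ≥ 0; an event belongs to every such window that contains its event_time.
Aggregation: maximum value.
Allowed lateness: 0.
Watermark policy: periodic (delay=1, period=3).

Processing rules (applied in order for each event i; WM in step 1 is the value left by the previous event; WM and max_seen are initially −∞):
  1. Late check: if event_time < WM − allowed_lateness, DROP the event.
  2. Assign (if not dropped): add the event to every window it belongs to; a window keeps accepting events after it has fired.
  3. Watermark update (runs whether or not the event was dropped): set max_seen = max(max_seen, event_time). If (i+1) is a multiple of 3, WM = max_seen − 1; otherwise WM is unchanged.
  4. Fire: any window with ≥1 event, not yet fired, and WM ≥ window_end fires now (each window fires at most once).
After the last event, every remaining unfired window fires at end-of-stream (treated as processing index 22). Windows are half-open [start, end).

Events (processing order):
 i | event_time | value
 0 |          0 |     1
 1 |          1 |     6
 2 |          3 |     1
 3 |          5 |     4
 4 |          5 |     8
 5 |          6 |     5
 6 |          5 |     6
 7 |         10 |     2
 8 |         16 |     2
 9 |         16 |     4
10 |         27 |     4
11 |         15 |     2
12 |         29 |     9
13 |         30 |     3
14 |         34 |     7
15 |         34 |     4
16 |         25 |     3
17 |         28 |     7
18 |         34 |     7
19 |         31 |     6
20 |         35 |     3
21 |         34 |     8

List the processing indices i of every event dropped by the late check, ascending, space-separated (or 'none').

16 17 19

i=0 t=0 v=1: → [0,6); WM=−∞
i=1 t=1 v=6: → [1,7),[0,6); WM=−∞
i=2 t=3 v=1: → [3,9),[2,8),[1,7),[0,6); WM=2
i=3 t=5 v=4: → [5,11),[4,10),[3,9),[2,8),[1,7),[0,6); WM=2
i=4 t=5 v=8: → [5,11),[4,10),[3,9),[2,8),[1,7),[0,6); WM=2
i=5 t=6 v=5: → [6,12),[5,11),[4,10),[3,9),[2,8),[1,7); WM=5
i=6 t=5 v=6: → [5,11),[4,10),[3,9),[2,8),[1,7),[0,6); WM=5
i=7 t=10 v=2: → [10,16),[9,15),[8,14),[7,13),[6,12),[5,11); WM=5
i=8 t=16 v=2: → [16,22),[15,21),[14,20),[13,19),[12,18),[11,17); WM=15; [0,6) fires=8 [1,7) fires=8 [2,8) fires=8 [3,9) fires=8 [4,10) fires=8 [5,11) fires=8 [6,12) fires=5 [7,13) fires=2 [8,14) fires=2 [9,15) fires=2
i=9 t=16 v=4: → [16,22),[15,21),[14,20),[13,19),[12,18),[11,17); WM=15
i=10 t=27 v=4: → [27,33),[26,32),[25,31),[24,30),[23,29),[22,28); WM=15
i=11 t=15 v=2: → [15,21),[14,20),[13,19),[12,18),[11,17),[10,16); WM=26; [10,16) fires=2 [11,17) fires=4 [12,18) fires=4 [13,19) fires=4 [14,20) fires=4 [15,21) fires=4 [16,22) fires=4
i=12 t=29 v=9: → [29,35),[28,34),[27,33),[26,32),[25,31),[24,30); WM=26
i=13 t=30 v=3: → [30,36),[29,35),[28,34),[27,33),[26,32),[25,31); WM=26
i=14 t=34 v=7: → [34,40),[33,39),[32,38),[31,37),[30,36),[29,35); WM=33; [22,28) fires=4 [23,29) fires=4 [24,30) fires=9 [25,31) fires=9 [26,32) fires=9 [27,33) fires=9
i=15 t=34 v=4: → [34,40),[33,39),[32,38),[31,37),[30,36),[29,35); WM=33
i=16 t=25 v=3: DROP (t<33-0); WM=33
i=17 t=28 v=7: DROP (t<33-0); WM=33
i=18 t=34 v=7: → [34,40),[33,39),[32,38),[31,37),[30,36),[29,35); WM=33
i=19 t=31 v=6: DROP (t<33-0); WM=33
i=20 t=35 v=3: → [35,41),[34,40),[33,39),[32,38),[31,37),[30,36); WM=34; [28,34) fires=9
i=21 t=34 v=8: → [34,40),[33,39),[32,38),[31,37),[30,36),[29,35); WM=34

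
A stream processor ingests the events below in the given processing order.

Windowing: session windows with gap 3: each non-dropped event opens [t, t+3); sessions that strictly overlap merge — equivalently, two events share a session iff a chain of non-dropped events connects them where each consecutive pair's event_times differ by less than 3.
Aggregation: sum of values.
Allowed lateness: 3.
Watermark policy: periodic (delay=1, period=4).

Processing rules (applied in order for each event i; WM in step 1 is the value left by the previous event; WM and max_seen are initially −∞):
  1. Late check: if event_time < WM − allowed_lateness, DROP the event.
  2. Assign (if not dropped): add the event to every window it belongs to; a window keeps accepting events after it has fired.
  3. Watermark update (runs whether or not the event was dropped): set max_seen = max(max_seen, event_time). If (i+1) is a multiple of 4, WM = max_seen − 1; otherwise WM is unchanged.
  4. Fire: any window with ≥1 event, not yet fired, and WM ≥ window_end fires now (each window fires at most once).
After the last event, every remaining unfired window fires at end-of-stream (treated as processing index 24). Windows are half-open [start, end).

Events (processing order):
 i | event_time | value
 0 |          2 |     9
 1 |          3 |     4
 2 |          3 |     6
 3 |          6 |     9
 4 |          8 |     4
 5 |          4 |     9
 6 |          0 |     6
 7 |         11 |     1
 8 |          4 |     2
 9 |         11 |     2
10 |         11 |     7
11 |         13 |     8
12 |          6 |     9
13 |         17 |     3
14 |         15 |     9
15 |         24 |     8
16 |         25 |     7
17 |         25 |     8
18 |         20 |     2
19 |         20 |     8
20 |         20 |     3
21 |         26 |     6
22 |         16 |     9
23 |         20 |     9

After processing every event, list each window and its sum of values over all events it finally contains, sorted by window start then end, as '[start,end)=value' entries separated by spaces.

[2,11)=41 [11,20)=30 [20,23)=10 [24,29)=29

i=0 t=2 v=9: → [2,5); WM=−∞
i=1 t=3 v=4: → [2,6); WM=−∞
i=2 t=3 v=6: → [2,6); WM=−∞
i=3 t=6 v=9: → [6,9); WM=5
i=4 t=8 v=4: → [6,11); WM=5
i=5 t=4 v=9: → [2,11); WM=5
i=6 t=0 v=6: DROP (t<5-3); WM=5
i=7 t=11 v=1: → [11,14); WM=10
i=8 t=4 v=2: DROP (t<10-3); WM=10
i=9 t=11 v=2: → [11,14); WM=10
i=10 t=11 v=7: → [11,14); WM=10
i=11 t=13 v=8: → [11,16); WM=12
i=12 t=6 v=9: DROP (t<12-3); WM=12
i=13 t=17 v=3: → [17,20); WM=12
i=14 t=15 v=9: → [11,20); WM=12
i=15 t=24 v=8: → [24,27); WM=23
i=16 t=25 v=7: → [24,28); WM=23
i=17 t=25 v=8: → [24,28); WM=23
i=18 t=20 v=2: → [20,23); WM=23
i=19 t=20 v=8: → [20,23); WM=24
i=20 t=20 v=3: DROP (t<24-3); WM=24
i=21 t=26 v=6: → [24,29); WM=24
i=22 t=16 v=9: DROP (t<24-3); WM=24
i=23 t=20 v=9: DROP (t<24-3); WM=25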